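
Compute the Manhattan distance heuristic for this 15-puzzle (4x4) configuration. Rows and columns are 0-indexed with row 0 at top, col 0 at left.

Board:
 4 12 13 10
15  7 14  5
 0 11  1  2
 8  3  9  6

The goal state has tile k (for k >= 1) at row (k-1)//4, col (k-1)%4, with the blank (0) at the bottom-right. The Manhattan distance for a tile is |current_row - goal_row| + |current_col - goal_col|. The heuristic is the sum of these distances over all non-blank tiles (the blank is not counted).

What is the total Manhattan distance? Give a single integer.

Tile 4: (0,0)->(0,3) = 3
Tile 12: (0,1)->(2,3) = 4
Tile 13: (0,2)->(3,0) = 5
Tile 10: (0,3)->(2,1) = 4
Tile 15: (1,0)->(3,2) = 4
Tile 7: (1,1)->(1,2) = 1
Tile 14: (1,2)->(3,1) = 3
Tile 5: (1,3)->(1,0) = 3
Tile 11: (2,1)->(2,2) = 1
Tile 1: (2,2)->(0,0) = 4
Tile 2: (2,3)->(0,1) = 4
Tile 8: (3,0)->(1,3) = 5
Tile 3: (3,1)->(0,2) = 4
Tile 9: (3,2)->(2,0) = 3
Tile 6: (3,3)->(1,1) = 4
Sum: 3 + 4 + 5 + 4 + 4 + 1 + 3 + 3 + 1 + 4 + 4 + 5 + 4 + 3 + 4 = 52

Answer: 52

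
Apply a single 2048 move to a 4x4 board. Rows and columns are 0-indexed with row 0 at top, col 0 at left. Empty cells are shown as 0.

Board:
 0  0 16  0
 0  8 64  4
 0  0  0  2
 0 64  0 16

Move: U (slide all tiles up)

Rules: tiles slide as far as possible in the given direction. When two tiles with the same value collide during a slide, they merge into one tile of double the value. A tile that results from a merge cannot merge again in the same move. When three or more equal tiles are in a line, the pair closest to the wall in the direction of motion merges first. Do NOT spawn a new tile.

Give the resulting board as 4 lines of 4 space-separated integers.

Answer:  0  8 16  4
 0 64 64  2
 0  0  0 16
 0  0  0  0

Derivation:
Slide up:
col 0: [0, 0, 0, 0] -> [0, 0, 0, 0]
col 1: [0, 8, 0, 64] -> [8, 64, 0, 0]
col 2: [16, 64, 0, 0] -> [16, 64, 0, 0]
col 3: [0, 4, 2, 16] -> [4, 2, 16, 0]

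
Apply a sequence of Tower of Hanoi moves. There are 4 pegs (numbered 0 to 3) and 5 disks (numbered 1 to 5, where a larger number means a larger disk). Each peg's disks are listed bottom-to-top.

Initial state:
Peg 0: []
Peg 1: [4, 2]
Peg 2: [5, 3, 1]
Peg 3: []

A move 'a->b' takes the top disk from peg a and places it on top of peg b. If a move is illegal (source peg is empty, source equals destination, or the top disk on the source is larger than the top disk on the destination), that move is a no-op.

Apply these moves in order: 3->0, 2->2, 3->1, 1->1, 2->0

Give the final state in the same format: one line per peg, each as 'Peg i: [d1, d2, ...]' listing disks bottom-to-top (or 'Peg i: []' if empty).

After move 1 (3->0):
Peg 0: []
Peg 1: [4, 2]
Peg 2: [5, 3, 1]
Peg 3: []

After move 2 (2->2):
Peg 0: []
Peg 1: [4, 2]
Peg 2: [5, 3, 1]
Peg 3: []

After move 3 (3->1):
Peg 0: []
Peg 1: [4, 2]
Peg 2: [5, 3, 1]
Peg 3: []

After move 4 (1->1):
Peg 0: []
Peg 1: [4, 2]
Peg 2: [5, 3, 1]
Peg 3: []

After move 5 (2->0):
Peg 0: [1]
Peg 1: [4, 2]
Peg 2: [5, 3]
Peg 3: []

Answer: Peg 0: [1]
Peg 1: [4, 2]
Peg 2: [5, 3]
Peg 3: []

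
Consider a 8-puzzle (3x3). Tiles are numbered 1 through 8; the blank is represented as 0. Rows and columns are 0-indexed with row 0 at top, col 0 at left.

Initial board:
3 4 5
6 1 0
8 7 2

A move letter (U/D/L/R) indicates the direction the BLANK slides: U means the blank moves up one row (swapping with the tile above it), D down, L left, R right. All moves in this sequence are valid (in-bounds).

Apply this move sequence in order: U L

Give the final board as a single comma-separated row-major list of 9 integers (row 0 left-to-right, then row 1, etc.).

Answer: 3, 0, 4, 6, 1, 5, 8, 7, 2

Derivation:
After move 1 (U):
3 4 0
6 1 5
8 7 2

After move 2 (L):
3 0 4
6 1 5
8 7 2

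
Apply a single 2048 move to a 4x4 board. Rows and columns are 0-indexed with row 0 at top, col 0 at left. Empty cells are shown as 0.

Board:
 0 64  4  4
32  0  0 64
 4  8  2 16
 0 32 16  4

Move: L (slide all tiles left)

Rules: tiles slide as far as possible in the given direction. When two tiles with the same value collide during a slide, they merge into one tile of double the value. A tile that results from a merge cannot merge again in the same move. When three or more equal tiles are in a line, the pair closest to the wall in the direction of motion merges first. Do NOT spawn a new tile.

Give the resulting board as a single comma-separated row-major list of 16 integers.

Slide left:
row 0: [0, 64, 4, 4] -> [64, 8, 0, 0]
row 1: [32, 0, 0, 64] -> [32, 64, 0, 0]
row 2: [4, 8, 2, 16] -> [4, 8, 2, 16]
row 3: [0, 32, 16, 4] -> [32, 16, 4, 0]

Answer: 64, 8, 0, 0, 32, 64, 0, 0, 4, 8, 2, 16, 32, 16, 4, 0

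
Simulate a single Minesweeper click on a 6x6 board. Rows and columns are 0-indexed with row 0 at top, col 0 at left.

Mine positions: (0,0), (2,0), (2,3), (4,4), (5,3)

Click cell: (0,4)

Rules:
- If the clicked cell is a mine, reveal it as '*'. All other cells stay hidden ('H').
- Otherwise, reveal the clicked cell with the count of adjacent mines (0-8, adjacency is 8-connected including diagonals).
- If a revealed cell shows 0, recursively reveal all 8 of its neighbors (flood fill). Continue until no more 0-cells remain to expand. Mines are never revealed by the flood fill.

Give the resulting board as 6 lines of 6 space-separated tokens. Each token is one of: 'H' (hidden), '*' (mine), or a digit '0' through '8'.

H 1 0 0 0 0
H 2 1 1 1 0
H H H H 1 0
H H H H 2 1
H H H H H H
H H H H H H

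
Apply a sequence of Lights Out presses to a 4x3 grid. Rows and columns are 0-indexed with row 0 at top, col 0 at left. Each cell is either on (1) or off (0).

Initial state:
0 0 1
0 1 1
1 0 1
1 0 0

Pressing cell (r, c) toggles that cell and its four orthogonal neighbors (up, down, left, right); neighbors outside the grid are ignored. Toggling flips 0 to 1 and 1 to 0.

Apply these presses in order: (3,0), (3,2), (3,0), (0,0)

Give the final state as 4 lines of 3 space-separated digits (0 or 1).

Answer: 1 1 1
1 1 1
1 0 0
1 1 1

Derivation:
After press 1 at (3,0):
0 0 1
0 1 1
0 0 1
0 1 0

After press 2 at (3,2):
0 0 1
0 1 1
0 0 0
0 0 1

After press 3 at (3,0):
0 0 1
0 1 1
1 0 0
1 1 1

After press 4 at (0,0):
1 1 1
1 1 1
1 0 0
1 1 1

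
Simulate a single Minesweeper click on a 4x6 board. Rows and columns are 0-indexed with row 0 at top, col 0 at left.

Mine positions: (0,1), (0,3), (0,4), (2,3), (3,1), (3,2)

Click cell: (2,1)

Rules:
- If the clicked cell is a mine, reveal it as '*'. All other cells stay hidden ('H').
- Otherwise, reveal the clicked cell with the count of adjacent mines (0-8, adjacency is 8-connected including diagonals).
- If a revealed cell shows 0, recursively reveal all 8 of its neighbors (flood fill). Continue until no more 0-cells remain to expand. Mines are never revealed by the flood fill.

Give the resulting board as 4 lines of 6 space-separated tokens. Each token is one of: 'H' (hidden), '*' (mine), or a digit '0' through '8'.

H H H H H H
H H H H H H
H 2 H H H H
H H H H H H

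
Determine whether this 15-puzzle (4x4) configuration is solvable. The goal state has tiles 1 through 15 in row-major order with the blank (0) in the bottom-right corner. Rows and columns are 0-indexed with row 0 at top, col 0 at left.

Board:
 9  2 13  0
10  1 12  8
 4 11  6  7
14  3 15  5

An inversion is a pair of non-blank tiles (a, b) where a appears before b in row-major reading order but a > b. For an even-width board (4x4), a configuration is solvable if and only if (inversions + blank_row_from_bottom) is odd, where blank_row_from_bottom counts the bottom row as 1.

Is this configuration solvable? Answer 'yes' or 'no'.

Inversions: 50
Blank is in row 0 (0-indexed from top), which is row 4 counting from the bottom (bottom = 1).
50 + 4 = 54, which is even, so the puzzle is not solvable.

Answer: no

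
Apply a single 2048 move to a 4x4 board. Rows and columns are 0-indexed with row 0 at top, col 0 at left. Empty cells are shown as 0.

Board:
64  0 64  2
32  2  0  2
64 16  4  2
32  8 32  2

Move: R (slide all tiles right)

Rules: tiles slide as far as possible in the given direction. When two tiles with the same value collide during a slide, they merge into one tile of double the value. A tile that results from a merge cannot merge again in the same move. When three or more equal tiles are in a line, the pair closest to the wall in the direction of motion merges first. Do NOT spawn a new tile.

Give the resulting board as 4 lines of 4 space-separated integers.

Slide right:
row 0: [64, 0, 64, 2] -> [0, 0, 128, 2]
row 1: [32, 2, 0, 2] -> [0, 0, 32, 4]
row 2: [64, 16, 4, 2] -> [64, 16, 4, 2]
row 3: [32, 8, 32, 2] -> [32, 8, 32, 2]

Answer:   0   0 128   2
  0   0  32   4
 64  16   4   2
 32   8  32   2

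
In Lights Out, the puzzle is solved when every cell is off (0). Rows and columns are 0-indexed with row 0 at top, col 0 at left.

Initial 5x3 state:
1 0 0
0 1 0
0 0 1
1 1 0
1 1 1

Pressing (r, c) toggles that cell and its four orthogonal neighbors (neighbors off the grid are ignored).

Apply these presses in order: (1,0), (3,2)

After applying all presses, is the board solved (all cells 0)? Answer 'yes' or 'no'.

Answer: no

Derivation:
After press 1 at (1,0):
0 0 0
1 0 0
1 0 1
1 1 0
1 1 1

After press 2 at (3,2):
0 0 0
1 0 0
1 0 0
1 0 1
1 1 0

Lights still on: 6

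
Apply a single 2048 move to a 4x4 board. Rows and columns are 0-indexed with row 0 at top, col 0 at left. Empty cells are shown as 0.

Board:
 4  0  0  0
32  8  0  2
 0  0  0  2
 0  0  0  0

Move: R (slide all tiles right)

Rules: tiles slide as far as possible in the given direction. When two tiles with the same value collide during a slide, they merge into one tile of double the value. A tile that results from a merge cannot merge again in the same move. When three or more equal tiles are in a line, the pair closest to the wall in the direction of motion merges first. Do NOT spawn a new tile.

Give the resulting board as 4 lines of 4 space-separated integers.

Slide right:
row 0: [4, 0, 0, 0] -> [0, 0, 0, 4]
row 1: [32, 8, 0, 2] -> [0, 32, 8, 2]
row 2: [0, 0, 0, 2] -> [0, 0, 0, 2]
row 3: [0, 0, 0, 0] -> [0, 0, 0, 0]

Answer:  0  0  0  4
 0 32  8  2
 0  0  0  2
 0  0  0  0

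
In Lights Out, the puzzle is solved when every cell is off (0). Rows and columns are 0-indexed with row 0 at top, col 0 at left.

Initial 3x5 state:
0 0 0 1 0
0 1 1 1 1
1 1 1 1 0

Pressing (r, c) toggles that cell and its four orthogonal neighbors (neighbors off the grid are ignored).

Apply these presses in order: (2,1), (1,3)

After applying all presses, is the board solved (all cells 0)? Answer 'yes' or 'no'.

Answer: yes

Derivation:
After press 1 at (2,1):
0 0 0 1 0
0 0 1 1 1
0 0 0 1 0

After press 2 at (1,3):
0 0 0 0 0
0 0 0 0 0
0 0 0 0 0

Lights still on: 0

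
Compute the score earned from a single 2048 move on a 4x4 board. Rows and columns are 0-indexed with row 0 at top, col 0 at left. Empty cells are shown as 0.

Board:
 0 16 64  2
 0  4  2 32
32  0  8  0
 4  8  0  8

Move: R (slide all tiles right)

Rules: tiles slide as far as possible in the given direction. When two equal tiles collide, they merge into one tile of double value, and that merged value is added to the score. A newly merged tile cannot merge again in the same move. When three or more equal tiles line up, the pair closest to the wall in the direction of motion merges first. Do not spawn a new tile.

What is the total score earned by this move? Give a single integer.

Slide right:
row 0: [0, 16, 64, 2] -> [0, 16, 64, 2]  score +0 (running 0)
row 1: [0, 4, 2, 32] -> [0, 4, 2, 32]  score +0 (running 0)
row 2: [32, 0, 8, 0] -> [0, 0, 32, 8]  score +0 (running 0)
row 3: [4, 8, 0, 8] -> [0, 0, 4, 16]  score +16 (running 16)
Board after move:
 0 16 64  2
 0  4  2 32
 0  0 32  8
 0  0  4 16

Answer: 16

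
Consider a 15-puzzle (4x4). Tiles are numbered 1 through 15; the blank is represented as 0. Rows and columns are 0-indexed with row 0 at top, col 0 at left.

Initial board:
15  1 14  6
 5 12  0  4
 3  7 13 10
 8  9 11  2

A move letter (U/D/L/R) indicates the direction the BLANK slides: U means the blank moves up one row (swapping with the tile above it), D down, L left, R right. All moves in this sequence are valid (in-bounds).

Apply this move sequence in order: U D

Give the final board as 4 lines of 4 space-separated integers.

After move 1 (U):
15  1  0  6
 5 12 14  4
 3  7 13 10
 8  9 11  2

After move 2 (D):
15  1 14  6
 5 12  0  4
 3  7 13 10
 8  9 11  2

Answer: 15  1 14  6
 5 12  0  4
 3  7 13 10
 8  9 11  2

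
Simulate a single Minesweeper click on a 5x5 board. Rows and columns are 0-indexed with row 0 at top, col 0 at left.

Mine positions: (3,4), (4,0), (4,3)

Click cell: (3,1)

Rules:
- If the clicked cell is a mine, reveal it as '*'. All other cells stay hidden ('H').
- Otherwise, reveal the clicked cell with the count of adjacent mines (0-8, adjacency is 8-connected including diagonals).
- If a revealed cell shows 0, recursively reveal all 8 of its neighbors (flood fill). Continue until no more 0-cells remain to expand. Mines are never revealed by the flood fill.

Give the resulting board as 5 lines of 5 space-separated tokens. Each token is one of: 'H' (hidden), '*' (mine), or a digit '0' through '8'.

H H H H H
H H H H H
H H H H H
H 1 H H H
H H H H H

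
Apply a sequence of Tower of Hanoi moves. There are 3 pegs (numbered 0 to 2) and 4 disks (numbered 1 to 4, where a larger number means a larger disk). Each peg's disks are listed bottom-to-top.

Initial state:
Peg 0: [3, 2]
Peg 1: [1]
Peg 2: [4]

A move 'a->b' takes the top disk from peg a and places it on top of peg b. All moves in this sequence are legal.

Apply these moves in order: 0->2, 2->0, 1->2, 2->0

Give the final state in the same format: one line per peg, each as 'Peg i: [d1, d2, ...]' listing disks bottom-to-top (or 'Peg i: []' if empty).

After move 1 (0->2):
Peg 0: [3]
Peg 1: [1]
Peg 2: [4, 2]

After move 2 (2->0):
Peg 0: [3, 2]
Peg 1: [1]
Peg 2: [4]

After move 3 (1->2):
Peg 0: [3, 2]
Peg 1: []
Peg 2: [4, 1]

After move 4 (2->0):
Peg 0: [3, 2, 1]
Peg 1: []
Peg 2: [4]

Answer: Peg 0: [3, 2, 1]
Peg 1: []
Peg 2: [4]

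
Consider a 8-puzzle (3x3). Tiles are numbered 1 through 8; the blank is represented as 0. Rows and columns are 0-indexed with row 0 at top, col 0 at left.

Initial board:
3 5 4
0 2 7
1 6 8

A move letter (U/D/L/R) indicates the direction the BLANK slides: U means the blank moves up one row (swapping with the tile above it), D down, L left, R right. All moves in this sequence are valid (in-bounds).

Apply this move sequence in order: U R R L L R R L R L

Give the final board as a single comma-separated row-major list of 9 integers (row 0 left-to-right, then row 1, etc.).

After move 1 (U):
0 5 4
3 2 7
1 6 8

After move 2 (R):
5 0 4
3 2 7
1 6 8

After move 3 (R):
5 4 0
3 2 7
1 6 8

After move 4 (L):
5 0 4
3 2 7
1 6 8

After move 5 (L):
0 5 4
3 2 7
1 6 8

After move 6 (R):
5 0 4
3 2 7
1 6 8

After move 7 (R):
5 4 0
3 2 7
1 6 8

After move 8 (L):
5 0 4
3 2 7
1 6 8

After move 9 (R):
5 4 0
3 2 7
1 6 8

After move 10 (L):
5 0 4
3 2 7
1 6 8

Answer: 5, 0, 4, 3, 2, 7, 1, 6, 8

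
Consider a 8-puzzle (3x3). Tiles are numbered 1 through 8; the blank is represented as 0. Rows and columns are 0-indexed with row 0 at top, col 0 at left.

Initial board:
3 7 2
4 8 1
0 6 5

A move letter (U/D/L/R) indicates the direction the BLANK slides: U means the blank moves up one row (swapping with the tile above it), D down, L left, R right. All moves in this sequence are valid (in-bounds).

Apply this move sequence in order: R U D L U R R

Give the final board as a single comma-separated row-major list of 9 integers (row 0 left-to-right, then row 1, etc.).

After move 1 (R):
3 7 2
4 8 1
6 0 5

After move 2 (U):
3 7 2
4 0 1
6 8 5

After move 3 (D):
3 7 2
4 8 1
6 0 5

After move 4 (L):
3 7 2
4 8 1
0 6 5

After move 5 (U):
3 7 2
0 8 1
4 6 5

After move 6 (R):
3 7 2
8 0 1
4 6 5

After move 7 (R):
3 7 2
8 1 0
4 6 5

Answer: 3, 7, 2, 8, 1, 0, 4, 6, 5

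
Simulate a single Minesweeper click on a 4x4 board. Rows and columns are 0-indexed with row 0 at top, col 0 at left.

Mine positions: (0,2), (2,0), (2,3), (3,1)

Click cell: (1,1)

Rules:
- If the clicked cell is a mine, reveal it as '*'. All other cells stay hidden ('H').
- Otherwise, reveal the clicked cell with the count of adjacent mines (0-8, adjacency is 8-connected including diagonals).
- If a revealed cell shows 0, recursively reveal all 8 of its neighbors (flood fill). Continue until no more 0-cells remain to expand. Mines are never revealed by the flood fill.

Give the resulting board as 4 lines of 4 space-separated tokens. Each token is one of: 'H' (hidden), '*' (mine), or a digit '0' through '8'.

H H H H
H 2 H H
H H H H
H H H H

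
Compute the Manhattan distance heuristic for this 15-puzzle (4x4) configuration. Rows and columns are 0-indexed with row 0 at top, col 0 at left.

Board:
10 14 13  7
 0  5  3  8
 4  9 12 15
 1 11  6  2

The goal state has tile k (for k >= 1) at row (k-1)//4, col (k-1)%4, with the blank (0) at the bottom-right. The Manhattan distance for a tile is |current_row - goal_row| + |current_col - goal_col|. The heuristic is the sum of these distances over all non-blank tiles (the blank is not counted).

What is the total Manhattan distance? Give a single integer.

Answer: 37

Derivation:
Tile 10: (0,0)->(2,1) = 3
Tile 14: (0,1)->(3,1) = 3
Tile 13: (0,2)->(3,0) = 5
Tile 7: (0,3)->(1,2) = 2
Tile 5: (1,1)->(1,0) = 1
Tile 3: (1,2)->(0,2) = 1
Tile 8: (1,3)->(1,3) = 0
Tile 4: (2,0)->(0,3) = 5
Tile 9: (2,1)->(2,0) = 1
Tile 12: (2,2)->(2,3) = 1
Tile 15: (2,3)->(3,2) = 2
Tile 1: (3,0)->(0,0) = 3
Tile 11: (3,1)->(2,2) = 2
Tile 6: (3,2)->(1,1) = 3
Tile 2: (3,3)->(0,1) = 5
Sum: 3 + 3 + 5 + 2 + 1 + 1 + 0 + 5 + 1 + 1 + 2 + 3 + 2 + 3 + 5 = 37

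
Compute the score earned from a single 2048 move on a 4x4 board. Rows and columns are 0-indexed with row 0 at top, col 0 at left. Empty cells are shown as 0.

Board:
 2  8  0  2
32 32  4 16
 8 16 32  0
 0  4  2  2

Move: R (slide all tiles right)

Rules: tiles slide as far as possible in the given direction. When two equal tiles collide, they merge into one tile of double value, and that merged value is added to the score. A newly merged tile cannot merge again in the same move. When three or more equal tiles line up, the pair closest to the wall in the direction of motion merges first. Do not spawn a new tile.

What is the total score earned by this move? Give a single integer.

Answer: 68

Derivation:
Slide right:
row 0: [2, 8, 0, 2] -> [0, 2, 8, 2]  score +0 (running 0)
row 1: [32, 32, 4, 16] -> [0, 64, 4, 16]  score +64 (running 64)
row 2: [8, 16, 32, 0] -> [0, 8, 16, 32]  score +0 (running 64)
row 3: [0, 4, 2, 2] -> [0, 0, 4, 4]  score +4 (running 68)
Board after move:
 0  2  8  2
 0 64  4 16
 0  8 16 32
 0  0  4  4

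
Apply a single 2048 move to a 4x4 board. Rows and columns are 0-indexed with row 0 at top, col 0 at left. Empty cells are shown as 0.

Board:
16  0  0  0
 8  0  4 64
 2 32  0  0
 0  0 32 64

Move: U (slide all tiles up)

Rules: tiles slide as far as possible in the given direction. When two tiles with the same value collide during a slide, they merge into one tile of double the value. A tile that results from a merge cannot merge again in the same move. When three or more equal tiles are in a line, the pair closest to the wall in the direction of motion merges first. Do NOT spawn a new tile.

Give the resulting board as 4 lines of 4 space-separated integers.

Answer:  16  32   4 128
  8   0  32   0
  2   0   0   0
  0   0   0   0

Derivation:
Slide up:
col 0: [16, 8, 2, 0] -> [16, 8, 2, 0]
col 1: [0, 0, 32, 0] -> [32, 0, 0, 0]
col 2: [0, 4, 0, 32] -> [4, 32, 0, 0]
col 3: [0, 64, 0, 64] -> [128, 0, 0, 0]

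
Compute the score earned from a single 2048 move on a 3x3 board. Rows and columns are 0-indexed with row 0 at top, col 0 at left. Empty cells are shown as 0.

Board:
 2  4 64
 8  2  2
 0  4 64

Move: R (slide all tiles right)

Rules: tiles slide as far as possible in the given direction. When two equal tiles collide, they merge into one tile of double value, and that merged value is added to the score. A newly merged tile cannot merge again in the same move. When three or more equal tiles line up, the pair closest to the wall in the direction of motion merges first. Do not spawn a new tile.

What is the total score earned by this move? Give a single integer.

Answer: 4

Derivation:
Slide right:
row 0: [2, 4, 64] -> [2, 4, 64]  score +0 (running 0)
row 1: [8, 2, 2] -> [0, 8, 4]  score +4 (running 4)
row 2: [0, 4, 64] -> [0, 4, 64]  score +0 (running 4)
Board after move:
 2  4 64
 0  8  4
 0  4 64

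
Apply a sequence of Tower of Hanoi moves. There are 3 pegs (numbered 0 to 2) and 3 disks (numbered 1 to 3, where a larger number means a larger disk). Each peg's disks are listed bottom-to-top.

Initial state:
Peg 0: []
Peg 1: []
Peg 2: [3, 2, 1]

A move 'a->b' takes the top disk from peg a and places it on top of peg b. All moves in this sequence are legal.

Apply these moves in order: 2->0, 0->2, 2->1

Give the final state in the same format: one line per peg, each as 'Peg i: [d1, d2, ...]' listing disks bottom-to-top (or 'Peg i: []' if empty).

Answer: Peg 0: []
Peg 1: [1]
Peg 2: [3, 2]

Derivation:
After move 1 (2->0):
Peg 0: [1]
Peg 1: []
Peg 2: [3, 2]

After move 2 (0->2):
Peg 0: []
Peg 1: []
Peg 2: [3, 2, 1]

After move 3 (2->1):
Peg 0: []
Peg 1: [1]
Peg 2: [3, 2]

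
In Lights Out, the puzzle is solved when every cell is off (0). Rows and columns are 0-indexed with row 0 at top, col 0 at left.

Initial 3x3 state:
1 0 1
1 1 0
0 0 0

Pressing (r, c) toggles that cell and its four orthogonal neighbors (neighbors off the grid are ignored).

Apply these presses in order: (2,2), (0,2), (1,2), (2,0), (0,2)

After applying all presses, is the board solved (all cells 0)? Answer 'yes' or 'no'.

After press 1 at (2,2):
1 0 1
1 1 1
0 1 1

After press 2 at (0,2):
1 1 0
1 1 0
0 1 1

After press 3 at (1,2):
1 1 1
1 0 1
0 1 0

After press 4 at (2,0):
1 1 1
0 0 1
1 0 0

After press 5 at (0,2):
1 0 0
0 0 0
1 0 0

Lights still on: 2

Answer: no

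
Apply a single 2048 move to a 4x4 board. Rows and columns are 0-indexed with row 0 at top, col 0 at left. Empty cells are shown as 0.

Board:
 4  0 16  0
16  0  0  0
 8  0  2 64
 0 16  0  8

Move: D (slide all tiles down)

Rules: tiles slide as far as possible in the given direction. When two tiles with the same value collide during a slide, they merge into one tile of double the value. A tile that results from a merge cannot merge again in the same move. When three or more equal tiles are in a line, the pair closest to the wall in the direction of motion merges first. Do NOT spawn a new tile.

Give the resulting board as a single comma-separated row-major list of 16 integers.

Answer: 0, 0, 0, 0, 4, 0, 0, 0, 16, 0, 16, 64, 8, 16, 2, 8

Derivation:
Slide down:
col 0: [4, 16, 8, 0] -> [0, 4, 16, 8]
col 1: [0, 0, 0, 16] -> [0, 0, 0, 16]
col 2: [16, 0, 2, 0] -> [0, 0, 16, 2]
col 3: [0, 0, 64, 8] -> [0, 0, 64, 8]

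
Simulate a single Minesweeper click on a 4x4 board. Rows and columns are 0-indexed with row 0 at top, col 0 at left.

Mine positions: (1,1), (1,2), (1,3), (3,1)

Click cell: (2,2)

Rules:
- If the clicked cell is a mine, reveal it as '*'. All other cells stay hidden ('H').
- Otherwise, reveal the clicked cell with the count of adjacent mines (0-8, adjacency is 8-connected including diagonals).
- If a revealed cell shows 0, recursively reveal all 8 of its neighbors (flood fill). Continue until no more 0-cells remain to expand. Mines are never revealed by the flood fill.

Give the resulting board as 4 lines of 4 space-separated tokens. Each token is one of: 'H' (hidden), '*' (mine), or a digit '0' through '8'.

H H H H
H H H H
H H 4 H
H H H H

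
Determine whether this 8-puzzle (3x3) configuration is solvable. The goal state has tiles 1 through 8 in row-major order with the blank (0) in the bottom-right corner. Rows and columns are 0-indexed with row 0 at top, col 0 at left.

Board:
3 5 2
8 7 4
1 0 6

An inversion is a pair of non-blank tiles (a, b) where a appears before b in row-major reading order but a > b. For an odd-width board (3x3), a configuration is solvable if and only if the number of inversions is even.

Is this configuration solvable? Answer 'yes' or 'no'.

Answer: yes

Derivation:
Inversions (pairs i<j in row-major order where tile[i] > tile[j] > 0): 14
14 is even, so the puzzle is solvable.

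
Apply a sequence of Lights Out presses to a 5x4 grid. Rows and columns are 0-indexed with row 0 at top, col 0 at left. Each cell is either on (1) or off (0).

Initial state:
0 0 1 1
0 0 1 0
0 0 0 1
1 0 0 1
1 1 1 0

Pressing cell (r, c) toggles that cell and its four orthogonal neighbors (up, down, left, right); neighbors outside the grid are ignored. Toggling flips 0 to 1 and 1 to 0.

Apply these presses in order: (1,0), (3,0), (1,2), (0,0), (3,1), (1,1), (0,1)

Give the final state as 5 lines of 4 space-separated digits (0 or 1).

Answer: 1 1 1 1
1 0 1 1
0 0 1 1
1 0 1 1
0 0 1 0

Derivation:
After press 1 at (1,0):
1 0 1 1
1 1 1 0
1 0 0 1
1 0 0 1
1 1 1 0

After press 2 at (3,0):
1 0 1 1
1 1 1 0
0 0 0 1
0 1 0 1
0 1 1 0

After press 3 at (1,2):
1 0 0 1
1 0 0 1
0 0 1 1
0 1 0 1
0 1 1 0

After press 4 at (0,0):
0 1 0 1
0 0 0 1
0 0 1 1
0 1 0 1
0 1 1 0

After press 5 at (3,1):
0 1 0 1
0 0 0 1
0 1 1 1
1 0 1 1
0 0 1 0

After press 6 at (1,1):
0 0 0 1
1 1 1 1
0 0 1 1
1 0 1 1
0 0 1 0

After press 7 at (0,1):
1 1 1 1
1 0 1 1
0 0 1 1
1 0 1 1
0 0 1 0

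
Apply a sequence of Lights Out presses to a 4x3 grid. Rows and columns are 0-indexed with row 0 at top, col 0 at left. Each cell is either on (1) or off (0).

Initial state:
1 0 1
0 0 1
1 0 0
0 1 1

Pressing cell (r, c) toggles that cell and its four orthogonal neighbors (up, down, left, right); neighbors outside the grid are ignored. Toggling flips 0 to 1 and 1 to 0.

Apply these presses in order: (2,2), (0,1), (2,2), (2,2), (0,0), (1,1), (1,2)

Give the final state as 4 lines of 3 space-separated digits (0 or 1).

Answer: 1 1 1
0 1 0
1 0 0
0 1 0

Derivation:
After press 1 at (2,2):
1 0 1
0 0 0
1 1 1
0 1 0

After press 2 at (0,1):
0 1 0
0 1 0
1 1 1
0 1 0

After press 3 at (2,2):
0 1 0
0 1 1
1 0 0
0 1 1

After press 4 at (2,2):
0 1 0
0 1 0
1 1 1
0 1 0

After press 5 at (0,0):
1 0 0
1 1 0
1 1 1
0 1 0

After press 6 at (1,1):
1 1 0
0 0 1
1 0 1
0 1 0

After press 7 at (1,2):
1 1 1
0 1 0
1 0 0
0 1 0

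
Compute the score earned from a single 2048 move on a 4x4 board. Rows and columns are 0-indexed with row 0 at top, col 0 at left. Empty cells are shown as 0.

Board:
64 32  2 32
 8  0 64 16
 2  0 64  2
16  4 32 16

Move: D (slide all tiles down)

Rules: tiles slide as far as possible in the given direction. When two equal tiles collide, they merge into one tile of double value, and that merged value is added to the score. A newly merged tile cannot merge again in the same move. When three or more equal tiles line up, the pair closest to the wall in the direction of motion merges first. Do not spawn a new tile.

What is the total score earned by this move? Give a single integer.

Slide down:
col 0: [64, 8, 2, 16] -> [64, 8, 2, 16]  score +0 (running 0)
col 1: [32, 0, 0, 4] -> [0, 0, 32, 4]  score +0 (running 0)
col 2: [2, 64, 64, 32] -> [0, 2, 128, 32]  score +128 (running 128)
col 3: [32, 16, 2, 16] -> [32, 16, 2, 16]  score +0 (running 128)
Board after move:
 64   0   0  32
  8   0   2  16
  2  32 128   2
 16   4  32  16

Answer: 128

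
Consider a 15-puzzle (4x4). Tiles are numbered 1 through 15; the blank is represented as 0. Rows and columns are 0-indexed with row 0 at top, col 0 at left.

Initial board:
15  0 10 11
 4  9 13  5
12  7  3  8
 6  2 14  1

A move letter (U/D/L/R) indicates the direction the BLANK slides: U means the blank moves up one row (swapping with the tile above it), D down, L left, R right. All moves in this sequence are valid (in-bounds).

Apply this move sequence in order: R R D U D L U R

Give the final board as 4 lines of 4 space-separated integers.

After move 1 (R):
15 10  0 11
 4  9 13  5
12  7  3  8
 6  2 14  1

After move 2 (R):
15 10 11  0
 4  9 13  5
12  7  3  8
 6  2 14  1

After move 3 (D):
15 10 11  5
 4  9 13  0
12  7  3  8
 6  2 14  1

After move 4 (U):
15 10 11  0
 4  9 13  5
12  7  3  8
 6  2 14  1

After move 5 (D):
15 10 11  5
 4  9 13  0
12  7  3  8
 6  2 14  1

After move 6 (L):
15 10 11  5
 4  9  0 13
12  7  3  8
 6  2 14  1

After move 7 (U):
15 10  0  5
 4  9 11 13
12  7  3  8
 6  2 14  1

After move 8 (R):
15 10  5  0
 4  9 11 13
12  7  3  8
 6  2 14  1

Answer: 15 10  5  0
 4  9 11 13
12  7  3  8
 6  2 14  1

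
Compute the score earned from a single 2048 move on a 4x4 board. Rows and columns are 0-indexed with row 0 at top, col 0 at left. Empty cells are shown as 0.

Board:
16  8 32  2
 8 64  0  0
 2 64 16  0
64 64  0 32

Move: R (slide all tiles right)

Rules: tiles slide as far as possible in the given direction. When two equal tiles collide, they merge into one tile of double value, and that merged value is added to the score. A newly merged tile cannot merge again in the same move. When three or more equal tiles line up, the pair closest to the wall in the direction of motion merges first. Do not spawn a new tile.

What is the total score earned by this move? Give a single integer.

Answer: 128

Derivation:
Slide right:
row 0: [16, 8, 32, 2] -> [16, 8, 32, 2]  score +0 (running 0)
row 1: [8, 64, 0, 0] -> [0, 0, 8, 64]  score +0 (running 0)
row 2: [2, 64, 16, 0] -> [0, 2, 64, 16]  score +0 (running 0)
row 3: [64, 64, 0, 32] -> [0, 0, 128, 32]  score +128 (running 128)
Board after move:
 16   8  32   2
  0   0   8  64
  0   2  64  16
  0   0 128  32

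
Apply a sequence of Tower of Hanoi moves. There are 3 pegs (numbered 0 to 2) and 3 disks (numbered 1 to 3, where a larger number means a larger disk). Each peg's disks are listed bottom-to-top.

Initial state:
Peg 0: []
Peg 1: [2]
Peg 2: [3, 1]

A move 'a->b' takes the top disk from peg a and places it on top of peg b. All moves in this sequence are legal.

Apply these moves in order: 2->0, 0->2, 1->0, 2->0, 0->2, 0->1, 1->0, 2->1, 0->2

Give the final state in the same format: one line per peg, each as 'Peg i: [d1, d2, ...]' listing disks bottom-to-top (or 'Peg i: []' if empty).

Answer: Peg 0: []
Peg 1: [1]
Peg 2: [3, 2]

Derivation:
After move 1 (2->0):
Peg 0: [1]
Peg 1: [2]
Peg 2: [3]

After move 2 (0->2):
Peg 0: []
Peg 1: [2]
Peg 2: [3, 1]

After move 3 (1->0):
Peg 0: [2]
Peg 1: []
Peg 2: [3, 1]

After move 4 (2->0):
Peg 0: [2, 1]
Peg 1: []
Peg 2: [3]

After move 5 (0->2):
Peg 0: [2]
Peg 1: []
Peg 2: [3, 1]

After move 6 (0->1):
Peg 0: []
Peg 1: [2]
Peg 2: [3, 1]

After move 7 (1->0):
Peg 0: [2]
Peg 1: []
Peg 2: [3, 1]

After move 8 (2->1):
Peg 0: [2]
Peg 1: [1]
Peg 2: [3]

After move 9 (0->2):
Peg 0: []
Peg 1: [1]
Peg 2: [3, 2]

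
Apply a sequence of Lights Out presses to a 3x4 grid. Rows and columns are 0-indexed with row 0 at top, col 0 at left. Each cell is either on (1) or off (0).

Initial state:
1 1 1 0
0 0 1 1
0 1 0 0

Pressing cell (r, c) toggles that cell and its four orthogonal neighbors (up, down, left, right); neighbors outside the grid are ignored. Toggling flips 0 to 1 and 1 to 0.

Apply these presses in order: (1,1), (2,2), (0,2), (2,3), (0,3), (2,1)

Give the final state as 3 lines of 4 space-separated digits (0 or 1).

After press 1 at (1,1):
1 0 1 0
1 1 0 1
0 0 0 0

After press 2 at (2,2):
1 0 1 0
1 1 1 1
0 1 1 1

After press 3 at (0,2):
1 1 0 1
1 1 0 1
0 1 1 1

After press 4 at (2,3):
1 1 0 1
1 1 0 0
0 1 0 0

After press 5 at (0,3):
1 1 1 0
1 1 0 1
0 1 0 0

After press 6 at (2,1):
1 1 1 0
1 0 0 1
1 0 1 0

Answer: 1 1 1 0
1 0 0 1
1 0 1 0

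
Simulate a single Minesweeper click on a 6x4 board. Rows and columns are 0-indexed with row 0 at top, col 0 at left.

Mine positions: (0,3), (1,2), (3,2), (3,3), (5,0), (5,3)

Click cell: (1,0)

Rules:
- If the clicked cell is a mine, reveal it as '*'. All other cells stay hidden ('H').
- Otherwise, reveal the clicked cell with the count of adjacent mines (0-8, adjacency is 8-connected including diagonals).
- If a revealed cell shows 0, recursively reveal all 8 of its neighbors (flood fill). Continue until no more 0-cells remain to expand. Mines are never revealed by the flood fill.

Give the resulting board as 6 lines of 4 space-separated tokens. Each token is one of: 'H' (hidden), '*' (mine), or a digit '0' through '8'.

0 1 H H
0 1 H H
0 2 H H
0 1 H H
1 2 H H
H H H H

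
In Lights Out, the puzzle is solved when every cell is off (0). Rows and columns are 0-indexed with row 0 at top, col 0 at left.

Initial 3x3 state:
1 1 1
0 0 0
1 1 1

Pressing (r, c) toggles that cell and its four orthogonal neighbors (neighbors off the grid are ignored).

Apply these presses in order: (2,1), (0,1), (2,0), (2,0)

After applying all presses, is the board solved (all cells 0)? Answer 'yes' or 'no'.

Answer: yes

Derivation:
After press 1 at (2,1):
1 1 1
0 1 0
0 0 0

After press 2 at (0,1):
0 0 0
0 0 0
0 0 0

After press 3 at (2,0):
0 0 0
1 0 0
1 1 0

After press 4 at (2,0):
0 0 0
0 0 0
0 0 0

Lights still on: 0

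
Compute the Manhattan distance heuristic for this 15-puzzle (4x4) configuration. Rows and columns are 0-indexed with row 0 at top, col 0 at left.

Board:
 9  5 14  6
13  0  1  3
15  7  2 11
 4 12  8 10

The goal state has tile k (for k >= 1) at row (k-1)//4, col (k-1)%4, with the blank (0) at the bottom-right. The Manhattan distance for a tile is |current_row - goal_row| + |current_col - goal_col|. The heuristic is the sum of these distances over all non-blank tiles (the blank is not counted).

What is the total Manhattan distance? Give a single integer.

Answer: 42

Derivation:
Tile 9: (0,0)->(2,0) = 2
Tile 5: (0,1)->(1,0) = 2
Tile 14: (0,2)->(3,1) = 4
Tile 6: (0,3)->(1,1) = 3
Tile 13: (1,0)->(3,0) = 2
Tile 1: (1,2)->(0,0) = 3
Tile 3: (1,3)->(0,2) = 2
Tile 15: (2,0)->(3,2) = 3
Tile 7: (2,1)->(1,2) = 2
Tile 2: (2,2)->(0,1) = 3
Tile 11: (2,3)->(2,2) = 1
Tile 4: (3,0)->(0,3) = 6
Tile 12: (3,1)->(2,3) = 3
Tile 8: (3,2)->(1,3) = 3
Tile 10: (3,3)->(2,1) = 3
Sum: 2 + 2 + 4 + 3 + 2 + 3 + 2 + 3 + 2 + 3 + 1 + 6 + 3 + 3 + 3 = 42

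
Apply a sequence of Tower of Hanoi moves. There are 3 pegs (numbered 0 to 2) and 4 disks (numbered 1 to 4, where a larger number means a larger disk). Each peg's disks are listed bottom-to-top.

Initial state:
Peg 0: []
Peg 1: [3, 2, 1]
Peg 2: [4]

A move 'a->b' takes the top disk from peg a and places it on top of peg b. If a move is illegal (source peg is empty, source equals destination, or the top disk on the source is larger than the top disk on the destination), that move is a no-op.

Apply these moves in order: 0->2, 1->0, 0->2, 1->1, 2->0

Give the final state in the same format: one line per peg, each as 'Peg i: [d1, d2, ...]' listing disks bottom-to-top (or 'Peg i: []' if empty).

After move 1 (0->2):
Peg 0: []
Peg 1: [3, 2, 1]
Peg 2: [4]

After move 2 (1->0):
Peg 0: [1]
Peg 1: [3, 2]
Peg 2: [4]

After move 3 (0->2):
Peg 0: []
Peg 1: [3, 2]
Peg 2: [4, 1]

After move 4 (1->1):
Peg 0: []
Peg 1: [3, 2]
Peg 2: [4, 1]

After move 5 (2->0):
Peg 0: [1]
Peg 1: [3, 2]
Peg 2: [4]

Answer: Peg 0: [1]
Peg 1: [3, 2]
Peg 2: [4]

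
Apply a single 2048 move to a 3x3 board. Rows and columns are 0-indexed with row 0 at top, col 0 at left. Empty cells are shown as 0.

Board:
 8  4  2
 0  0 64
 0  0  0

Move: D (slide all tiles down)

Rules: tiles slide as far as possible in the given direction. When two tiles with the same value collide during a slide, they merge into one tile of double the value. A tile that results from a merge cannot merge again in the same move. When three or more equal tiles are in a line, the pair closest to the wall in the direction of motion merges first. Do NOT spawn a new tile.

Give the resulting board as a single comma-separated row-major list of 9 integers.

Slide down:
col 0: [8, 0, 0] -> [0, 0, 8]
col 1: [4, 0, 0] -> [0, 0, 4]
col 2: [2, 64, 0] -> [0, 2, 64]

Answer: 0, 0, 0, 0, 0, 2, 8, 4, 64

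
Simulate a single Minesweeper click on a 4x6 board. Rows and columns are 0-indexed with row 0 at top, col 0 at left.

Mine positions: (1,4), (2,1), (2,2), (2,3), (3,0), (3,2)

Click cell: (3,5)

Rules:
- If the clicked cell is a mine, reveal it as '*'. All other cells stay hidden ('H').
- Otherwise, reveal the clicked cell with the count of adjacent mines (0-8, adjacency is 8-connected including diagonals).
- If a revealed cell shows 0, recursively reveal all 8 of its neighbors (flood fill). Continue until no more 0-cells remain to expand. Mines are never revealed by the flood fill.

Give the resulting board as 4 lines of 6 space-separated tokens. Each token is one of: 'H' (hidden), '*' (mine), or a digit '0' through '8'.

H H H H H H
H H H H H H
H H H H 2 1
H H H H 1 0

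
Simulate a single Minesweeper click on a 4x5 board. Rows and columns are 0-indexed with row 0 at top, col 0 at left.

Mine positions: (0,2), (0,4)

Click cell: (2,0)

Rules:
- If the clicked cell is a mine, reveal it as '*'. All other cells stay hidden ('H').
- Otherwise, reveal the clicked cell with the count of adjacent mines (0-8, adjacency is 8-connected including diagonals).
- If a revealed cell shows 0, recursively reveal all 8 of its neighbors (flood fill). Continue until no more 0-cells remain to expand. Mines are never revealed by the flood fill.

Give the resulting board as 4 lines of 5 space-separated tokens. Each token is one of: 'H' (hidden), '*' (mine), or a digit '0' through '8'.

0 1 H H H
0 1 1 2 1
0 0 0 0 0
0 0 0 0 0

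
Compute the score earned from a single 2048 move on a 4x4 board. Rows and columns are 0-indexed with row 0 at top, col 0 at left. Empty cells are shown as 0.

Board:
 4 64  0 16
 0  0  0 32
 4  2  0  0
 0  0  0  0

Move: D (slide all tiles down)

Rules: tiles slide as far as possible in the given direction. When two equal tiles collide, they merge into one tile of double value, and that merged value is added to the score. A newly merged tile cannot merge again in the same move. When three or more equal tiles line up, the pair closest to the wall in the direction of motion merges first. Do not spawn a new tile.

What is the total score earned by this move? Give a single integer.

Answer: 8

Derivation:
Slide down:
col 0: [4, 0, 4, 0] -> [0, 0, 0, 8]  score +8 (running 8)
col 1: [64, 0, 2, 0] -> [0, 0, 64, 2]  score +0 (running 8)
col 2: [0, 0, 0, 0] -> [0, 0, 0, 0]  score +0 (running 8)
col 3: [16, 32, 0, 0] -> [0, 0, 16, 32]  score +0 (running 8)
Board after move:
 0  0  0  0
 0  0  0  0
 0 64  0 16
 8  2  0 32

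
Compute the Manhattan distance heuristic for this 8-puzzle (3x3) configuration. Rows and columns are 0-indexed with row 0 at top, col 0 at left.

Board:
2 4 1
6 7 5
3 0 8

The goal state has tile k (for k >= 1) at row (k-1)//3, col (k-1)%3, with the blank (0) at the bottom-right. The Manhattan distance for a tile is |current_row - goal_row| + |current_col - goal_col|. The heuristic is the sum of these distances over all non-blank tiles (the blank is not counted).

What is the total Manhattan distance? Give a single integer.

Answer: 15

Derivation:
Tile 2: (0,0)->(0,1) = 1
Tile 4: (0,1)->(1,0) = 2
Tile 1: (0,2)->(0,0) = 2
Tile 6: (1,0)->(1,2) = 2
Tile 7: (1,1)->(2,0) = 2
Tile 5: (1,2)->(1,1) = 1
Tile 3: (2,0)->(0,2) = 4
Tile 8: (2,2)->(2,1) = 1
Sum: 1 + 2 + 2 + 2 + 2 + 1 + 4 + 1 = 15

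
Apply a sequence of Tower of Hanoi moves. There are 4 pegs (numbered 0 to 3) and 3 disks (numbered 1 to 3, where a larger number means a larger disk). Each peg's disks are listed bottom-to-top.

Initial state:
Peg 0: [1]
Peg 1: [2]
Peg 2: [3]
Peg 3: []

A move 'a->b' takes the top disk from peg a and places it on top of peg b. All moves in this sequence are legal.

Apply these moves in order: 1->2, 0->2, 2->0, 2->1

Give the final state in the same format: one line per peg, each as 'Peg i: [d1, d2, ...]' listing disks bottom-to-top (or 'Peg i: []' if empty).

Answer: Peg 0: [1]
Peg 1: [2]
Peg 2: [3]
Peg 3: []

Derivation:
After move 1 (1->2):
Peg 0: [1]
Peg 1: []
Peg 2: [3, 2]
Peg 3: []

After move 2 (0->2):
Peg 0: []
Peg 1: []
Peg 2: [3, 2, 1]
Peg 3: []

After move 3 (2->0):
Peg 0: [1]
Peg 1: []
Peg 2: [3, 2]
Peg 3: []

After move 4 (2->1):
Peg 0: [1]
Peg 1: [2]
Peg 2: [3]
Peg 3: []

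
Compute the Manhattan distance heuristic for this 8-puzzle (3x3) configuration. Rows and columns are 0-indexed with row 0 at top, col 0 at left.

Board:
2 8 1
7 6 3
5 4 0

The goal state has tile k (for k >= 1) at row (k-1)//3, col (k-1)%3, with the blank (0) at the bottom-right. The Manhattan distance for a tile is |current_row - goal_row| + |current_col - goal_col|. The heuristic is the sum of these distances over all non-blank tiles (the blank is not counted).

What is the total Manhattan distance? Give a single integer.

Answer: 12

Derivation:
Tile 2: (0,0)->(0,1) = 1
Tile 8: (0,1)->(2,1) = 2
Tile 1: (0,2)->(0,0) = 2
Tile 7: (1,0)->(2,0) = 1
Tile 6: (1,1)->(1,2) = 1
Tile 3: (1,2)->(0,2) = 1
Tile 5: (2,0)->(1,1) = 2
Tile 4: (2,1)->(1,0) = 2
Sum: 1 + 2 + 2 + 1 + 1 + 1 + 2 + 2 = 12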